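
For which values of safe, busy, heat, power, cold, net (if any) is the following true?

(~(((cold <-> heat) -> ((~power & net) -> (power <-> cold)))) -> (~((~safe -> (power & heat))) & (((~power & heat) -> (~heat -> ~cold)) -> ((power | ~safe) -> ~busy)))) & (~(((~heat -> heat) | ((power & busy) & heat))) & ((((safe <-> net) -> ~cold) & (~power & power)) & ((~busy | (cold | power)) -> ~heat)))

Unsatisfiable — no assignment works.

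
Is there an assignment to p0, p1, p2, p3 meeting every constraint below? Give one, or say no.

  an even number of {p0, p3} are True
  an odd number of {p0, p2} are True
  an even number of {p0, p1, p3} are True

p0: True, p1: False, p2: False, p3: True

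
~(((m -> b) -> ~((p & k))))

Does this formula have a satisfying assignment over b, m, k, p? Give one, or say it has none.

b: False, m: False, k: True, p: True

  ~(((m -> b) -> ~((p & k)))) = True
    (m -> b) -> ~((p & k)) = False
      m -> b = True
      ~((p & k)) = False
        p & k = True
The formula evaluates to True.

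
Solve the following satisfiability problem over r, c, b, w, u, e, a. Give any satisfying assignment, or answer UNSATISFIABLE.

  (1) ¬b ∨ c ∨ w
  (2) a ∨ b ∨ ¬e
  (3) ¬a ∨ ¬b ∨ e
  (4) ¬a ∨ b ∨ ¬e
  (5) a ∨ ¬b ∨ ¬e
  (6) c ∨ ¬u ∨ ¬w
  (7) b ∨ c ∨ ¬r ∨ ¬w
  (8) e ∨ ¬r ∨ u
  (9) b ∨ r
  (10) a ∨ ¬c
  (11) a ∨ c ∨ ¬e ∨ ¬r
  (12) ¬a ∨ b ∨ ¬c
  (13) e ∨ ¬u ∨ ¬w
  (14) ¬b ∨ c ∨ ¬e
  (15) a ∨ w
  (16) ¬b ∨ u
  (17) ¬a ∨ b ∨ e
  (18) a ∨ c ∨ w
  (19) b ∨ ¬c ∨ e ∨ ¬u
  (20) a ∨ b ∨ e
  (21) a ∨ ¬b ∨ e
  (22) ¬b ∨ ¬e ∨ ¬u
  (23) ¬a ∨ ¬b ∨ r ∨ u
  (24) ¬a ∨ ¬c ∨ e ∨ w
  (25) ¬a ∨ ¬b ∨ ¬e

Case b = True:
  (¬b ∨ u) forces u = True.
  (¬b ∨ ¬e ∨ ¬u) forces e = False.
  (¬a ∨ ¬b ∨ e) forces a = False.
  Clause (a ∨ ¬b ∨ e) is falsified — contradiction.
Case b = False:
  (b ∨ r) forces r = True.
  If a = True:
    (¬a ∨ b ∨ ¬e) forces e = False.
    clause (¬a ∨ b ∨ e) is falsified.
  If a = False:
    (a ∨ b ∨ ¬e) forces e = False.
    clause (a ∨ b ∨ e) is falsified.
  Every sub-case reaches a contradiction.
Both cases fail, so the formula is unsatisfiable.

No satisfying assignment exists.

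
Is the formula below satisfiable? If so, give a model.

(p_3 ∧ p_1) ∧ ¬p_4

p_1 = True; p_3 = True; p_4 = False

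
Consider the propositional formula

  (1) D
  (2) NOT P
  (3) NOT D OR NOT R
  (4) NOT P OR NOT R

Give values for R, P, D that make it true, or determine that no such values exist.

R: False; P: False; D: True

Unit clause (D) forces D = True.
Unit clause (NOT P) forces P = False.
In (NOT D OR NOT R) only NOT R is left, so R = False.
Check each clause:
  (D): D holds.
  (NOT P): NOT P holds.
  (NOT D OR NOT R): NOT R holds.
  (NOT P OR NOT R): NOT P holds.
All clauses satisfied.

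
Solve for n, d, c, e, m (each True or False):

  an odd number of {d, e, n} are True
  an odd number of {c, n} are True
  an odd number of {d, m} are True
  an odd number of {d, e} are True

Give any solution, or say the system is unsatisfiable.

n = False; d = True; c = True; e = False; m = False

{d, e, n}: 1 true → odd ✓
{c, n}: 1 true → odd ✓
{d, m}: 1 true → odd ✓
{d, e}: 1 true → odd ✓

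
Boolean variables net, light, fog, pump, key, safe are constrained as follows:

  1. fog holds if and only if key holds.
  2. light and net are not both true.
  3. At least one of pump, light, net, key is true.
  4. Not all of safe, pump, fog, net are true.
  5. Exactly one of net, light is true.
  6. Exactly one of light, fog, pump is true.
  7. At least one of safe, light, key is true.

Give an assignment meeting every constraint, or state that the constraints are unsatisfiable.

net: True, light: False, fog: False, pump: True, key: False, safe: True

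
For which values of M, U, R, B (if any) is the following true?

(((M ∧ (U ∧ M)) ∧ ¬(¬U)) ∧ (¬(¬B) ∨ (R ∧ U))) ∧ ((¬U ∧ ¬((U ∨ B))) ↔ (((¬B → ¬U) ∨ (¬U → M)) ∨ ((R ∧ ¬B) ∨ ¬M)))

No satisfying assignment exists.

Case U = True: the conjunct (¬U ∧ ¬((U ∨ B))) ↔ (((¬B → ¬U) ∨ (¬U → M)) ∨ ((R ∧ ¬B) ∨ ¬M)) becomes (False ∧ False) ↔ (True ∨ ((R ∧ ¬B) ∨ ¬M)) = False.
Case U = False: the conjunct U is False.
Both cases fail — unsatisfiable.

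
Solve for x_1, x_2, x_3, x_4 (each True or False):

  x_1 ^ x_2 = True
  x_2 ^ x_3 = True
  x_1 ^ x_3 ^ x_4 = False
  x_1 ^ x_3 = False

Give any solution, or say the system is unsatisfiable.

x_1=T, x_2=F, x_3=T, x_4=F

x_1 ^ x_2 = T ^ F = True ✓
x_2 ^ x_3 = F ^ T = True ✓
x_1 ^ x_3 ^ x_4 = T ^ T ^ F = False ✓
x_1 ^ x_3 = T ^ T = False ✓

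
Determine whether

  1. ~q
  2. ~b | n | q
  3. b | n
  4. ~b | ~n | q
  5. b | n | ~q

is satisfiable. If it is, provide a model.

Unit clause (~q) forces q = False.
Try n = False:
  (~b | n | q) forces b = False.
  clause (b | n) is falsified — backtrack.
So n = True.
  then (~b | ~n | q) forces b = False.
Check each clause:
  (~q): ~q holds.
  (~b | n | q): ~b holds.
  (b | n): n holds.
  (~b | ~n | q): ~b holds.
  (b | n | ~q): n holds.
All clauses satisfied.

q = False, n = True, b = False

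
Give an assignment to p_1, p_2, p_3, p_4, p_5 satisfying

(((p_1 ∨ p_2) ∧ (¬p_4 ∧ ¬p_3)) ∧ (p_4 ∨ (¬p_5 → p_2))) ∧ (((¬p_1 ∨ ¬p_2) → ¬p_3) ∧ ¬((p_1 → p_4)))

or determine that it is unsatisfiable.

p_1 = True, p_2 = True, p_3 = False, p_4 = False, p_5 = True

  ((p_1 ∨ p_2) ∧ (¬p_4 ∧ ¬p_3)) ∧ (p_4 ∨ (¬p_5 → p_2)) = True
    (p_1 ∨ p_2) ∧ (¬p_4 ∧ ¬p_3) = True
      p_1 ∨ p_2 = True
      ¬p_4 ∧ ¬p_3 = True
        ¬p_4 = True
        ¬p_3 = True
    p_4 ∨ (¬p_5 → p_2) = True
      ¬p_5 → p_2 = True
        ¬p_5 = False
  ((¬p_1 ∨ ¬p_2) → ¬p_3) ∧ ¬((p_1 → p_4)) = True
    (¬p_1 ∨ ¬p_2) → ¬p_3 = True
      ¬p_1 ∨ ¬p_2 = False
        ¬p_1 = False
        ¬p_2 = False
      ¬p_3 = True
    ¬((p_1 → p_4)) = True
      p_1 → p_4 = False
Both conjuncts True, so the formula holds.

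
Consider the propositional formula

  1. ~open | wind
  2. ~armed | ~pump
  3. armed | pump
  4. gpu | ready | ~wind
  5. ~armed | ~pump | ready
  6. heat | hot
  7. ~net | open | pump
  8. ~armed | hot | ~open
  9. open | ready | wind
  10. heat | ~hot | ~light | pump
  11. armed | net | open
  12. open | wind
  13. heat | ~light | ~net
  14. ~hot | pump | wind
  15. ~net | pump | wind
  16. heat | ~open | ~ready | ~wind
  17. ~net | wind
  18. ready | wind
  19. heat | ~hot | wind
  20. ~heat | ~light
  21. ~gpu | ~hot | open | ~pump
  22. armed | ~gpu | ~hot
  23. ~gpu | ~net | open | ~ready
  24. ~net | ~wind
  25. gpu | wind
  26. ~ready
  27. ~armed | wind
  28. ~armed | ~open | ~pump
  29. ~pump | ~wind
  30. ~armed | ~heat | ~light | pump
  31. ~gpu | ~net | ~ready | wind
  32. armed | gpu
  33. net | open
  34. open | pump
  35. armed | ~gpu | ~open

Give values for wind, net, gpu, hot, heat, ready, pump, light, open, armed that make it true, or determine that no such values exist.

Unit clause (~ready) forces ready = False.
In (ready | wind) only wind is left, so wind = True.
In (~net | ~wind) only ~net is left, so net = False.
In (~pump | ~wind) only ~pump is left, so pump = False.
In (net | open) only open is left, so open = True.
In (armed | pump) only armed is left, so armed = True.
In (gpu | ready | ~wind) only gpu is left, so gpu = True.
In (~armed | hot | ~open) only hot is left, so hot = True.
Set heat = False.
  then (heat | ~hot | ~light | pump) forces light = False.
All clauses satisfied.

wind: True, net: False, gpu: True, hot: True, heat: False, ready: False, pump: False, light: False, open: True, armed: True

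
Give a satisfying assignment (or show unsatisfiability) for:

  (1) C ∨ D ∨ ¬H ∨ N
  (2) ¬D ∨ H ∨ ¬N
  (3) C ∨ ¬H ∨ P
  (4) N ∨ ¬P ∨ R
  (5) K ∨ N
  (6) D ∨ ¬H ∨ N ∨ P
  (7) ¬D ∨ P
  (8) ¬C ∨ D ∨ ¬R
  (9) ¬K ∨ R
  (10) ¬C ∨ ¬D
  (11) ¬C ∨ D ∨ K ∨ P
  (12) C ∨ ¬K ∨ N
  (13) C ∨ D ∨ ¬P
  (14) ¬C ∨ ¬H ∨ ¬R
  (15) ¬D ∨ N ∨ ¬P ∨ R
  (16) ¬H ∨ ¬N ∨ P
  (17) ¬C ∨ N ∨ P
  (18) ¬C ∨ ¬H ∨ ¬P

H = False; C = False; R = True; D = False; P = False; K = False; N = True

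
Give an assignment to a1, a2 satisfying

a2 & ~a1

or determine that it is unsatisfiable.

a1: False, a2: True

  ~a1 = True
Both conjuncts True, so the formula holds.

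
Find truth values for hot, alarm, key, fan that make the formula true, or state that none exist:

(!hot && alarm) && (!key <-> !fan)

hot: False; alarm: True; key: False; fan: False

  !hot && alarm = True
    !hot = True
  !key <-> !fan = True
    !key = True
    !fan = True
Both conjuncts True, so the formula holds.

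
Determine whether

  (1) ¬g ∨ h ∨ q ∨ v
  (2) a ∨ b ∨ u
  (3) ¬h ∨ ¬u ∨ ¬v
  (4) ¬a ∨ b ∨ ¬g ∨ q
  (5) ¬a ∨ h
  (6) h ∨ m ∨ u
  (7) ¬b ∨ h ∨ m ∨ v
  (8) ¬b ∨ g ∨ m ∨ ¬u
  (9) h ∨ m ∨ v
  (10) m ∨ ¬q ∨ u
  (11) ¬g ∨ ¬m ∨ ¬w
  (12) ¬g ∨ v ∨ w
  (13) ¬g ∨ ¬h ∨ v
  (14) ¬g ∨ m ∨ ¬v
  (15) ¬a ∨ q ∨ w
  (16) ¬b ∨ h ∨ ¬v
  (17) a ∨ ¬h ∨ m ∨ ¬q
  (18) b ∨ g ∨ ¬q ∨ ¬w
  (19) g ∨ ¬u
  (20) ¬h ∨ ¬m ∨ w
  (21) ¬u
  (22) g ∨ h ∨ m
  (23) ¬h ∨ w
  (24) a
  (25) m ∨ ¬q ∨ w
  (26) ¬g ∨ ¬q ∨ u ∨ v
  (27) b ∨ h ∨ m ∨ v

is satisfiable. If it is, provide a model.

v = False, g = False, h = True, u = False, q = False, b = True, w = True, a = True, m = False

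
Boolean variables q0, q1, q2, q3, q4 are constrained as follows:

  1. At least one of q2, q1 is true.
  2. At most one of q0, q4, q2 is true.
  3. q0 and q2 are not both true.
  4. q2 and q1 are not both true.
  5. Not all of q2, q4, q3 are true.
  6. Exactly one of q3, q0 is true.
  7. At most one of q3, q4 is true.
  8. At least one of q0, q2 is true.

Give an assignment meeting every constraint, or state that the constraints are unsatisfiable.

q0 = True; q1 = True; q2 = False; q3 = False; q4 = False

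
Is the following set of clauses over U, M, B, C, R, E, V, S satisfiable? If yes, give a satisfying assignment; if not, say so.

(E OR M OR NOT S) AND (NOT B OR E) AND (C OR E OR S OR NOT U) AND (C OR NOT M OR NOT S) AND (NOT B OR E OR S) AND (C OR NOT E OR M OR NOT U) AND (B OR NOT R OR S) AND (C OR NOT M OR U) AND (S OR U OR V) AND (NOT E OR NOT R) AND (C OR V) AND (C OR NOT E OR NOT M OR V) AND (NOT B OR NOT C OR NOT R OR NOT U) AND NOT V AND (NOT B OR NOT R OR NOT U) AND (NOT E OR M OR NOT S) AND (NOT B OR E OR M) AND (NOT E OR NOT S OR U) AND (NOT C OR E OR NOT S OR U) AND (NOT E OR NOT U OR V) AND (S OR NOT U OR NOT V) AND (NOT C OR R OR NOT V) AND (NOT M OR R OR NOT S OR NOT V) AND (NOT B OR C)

U = True, M = True, B = False, C = True, R = True, E = False, V = False, S = True

Unit clause (NOT V) forces V = False.
In (C OR V) only C is left, so C = True.
Set U = True.
  then (NOT E OR NOT U OR V) forces E = False.
  then (NOT B OR E) forces B = False.
Set M = True.
Set R = True.
  then (B OR NOT R OR S) forces S = True.
All clauses satisfied.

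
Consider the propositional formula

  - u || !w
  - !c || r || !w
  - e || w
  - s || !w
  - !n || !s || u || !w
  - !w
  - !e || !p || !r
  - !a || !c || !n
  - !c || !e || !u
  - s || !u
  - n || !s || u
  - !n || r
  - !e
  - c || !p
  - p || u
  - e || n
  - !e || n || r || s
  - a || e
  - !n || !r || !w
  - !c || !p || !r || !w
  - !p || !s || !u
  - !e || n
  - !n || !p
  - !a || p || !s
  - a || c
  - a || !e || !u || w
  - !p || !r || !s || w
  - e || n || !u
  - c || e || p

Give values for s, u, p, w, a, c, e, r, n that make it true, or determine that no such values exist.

No satisfying assignment exists.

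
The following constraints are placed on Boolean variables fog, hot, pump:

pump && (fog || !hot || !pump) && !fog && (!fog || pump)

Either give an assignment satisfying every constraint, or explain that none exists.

Unit clause (pump) forces pump = True.
Unit clause (!fog) forces fog = False.
In (fog || !hot || !pump) only !hot is left, so hot = False.
Check each clause:
  (pump): pump holds.
  (fog || !hot || !pump): !hot holds.
  (!fog): !fog holds.
  (!fog || pump): !fog holds.
All clauses satisfied.

fog: False, hot: False, pump: True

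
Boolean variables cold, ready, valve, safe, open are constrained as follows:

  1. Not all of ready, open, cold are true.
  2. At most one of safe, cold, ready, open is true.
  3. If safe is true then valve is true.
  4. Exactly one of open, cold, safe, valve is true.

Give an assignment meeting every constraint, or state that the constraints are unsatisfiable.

cold = False; ready = False; valve = True; safe = False; open = False

  (1) {ready, open, cold}: 0/3 true — not all ✓
  (2) {safe, cold, ready, open}: 0 true — at most one ✓
  (3) safe=F ⇒ valve: vacuous ✓
  (4) {open, cold, safe, valve}: 1 true — exactly one ✓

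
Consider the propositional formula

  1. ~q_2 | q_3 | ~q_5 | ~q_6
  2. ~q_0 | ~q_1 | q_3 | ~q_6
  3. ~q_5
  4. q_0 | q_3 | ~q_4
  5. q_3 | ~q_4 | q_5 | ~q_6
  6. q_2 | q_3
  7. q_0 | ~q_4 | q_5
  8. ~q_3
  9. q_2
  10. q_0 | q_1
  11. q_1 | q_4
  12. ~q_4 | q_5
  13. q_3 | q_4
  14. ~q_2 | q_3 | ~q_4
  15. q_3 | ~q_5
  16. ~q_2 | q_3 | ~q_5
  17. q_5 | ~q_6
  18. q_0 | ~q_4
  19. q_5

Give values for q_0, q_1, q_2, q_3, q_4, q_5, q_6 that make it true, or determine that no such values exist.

No satisfying assignment exists.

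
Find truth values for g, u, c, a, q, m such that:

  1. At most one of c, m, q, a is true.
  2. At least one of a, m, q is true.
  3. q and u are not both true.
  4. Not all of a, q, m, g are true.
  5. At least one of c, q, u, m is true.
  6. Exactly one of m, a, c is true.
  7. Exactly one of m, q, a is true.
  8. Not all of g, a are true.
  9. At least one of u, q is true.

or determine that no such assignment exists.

g = False, u = True, c = False, a = True, q = False, m = False

  (1) {c, m, q, a}: 1 true — at most one ✓
  (2) {a, m, q}: 1 true — at least one ✓
  (3) q=F, u=T — not both ✓
  (4) {a, q, m, g}: 1/4 true — not all ✓
  (5) {c, q, u, m}: 1 true — at least one ✓
  (6) {m, a, c}: 1 true — exactly one ✓
  (7) {m, q, a}: 1 true — exactly one ✓
  (8) {g, a}: 1/2 true — not all ✓
  (9) {u, q}: 1 true — at least one ✓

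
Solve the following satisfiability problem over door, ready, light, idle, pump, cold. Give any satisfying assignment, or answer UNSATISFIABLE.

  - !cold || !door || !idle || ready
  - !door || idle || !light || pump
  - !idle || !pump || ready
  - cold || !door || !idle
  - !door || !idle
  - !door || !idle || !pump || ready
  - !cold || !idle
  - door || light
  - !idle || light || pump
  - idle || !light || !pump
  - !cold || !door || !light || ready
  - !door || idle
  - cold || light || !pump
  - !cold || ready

door = False, ready = True, light = True, idle = True, pump = False, cold = False

Try door = True:
  (!door || !idle) forces idle = False.
  clause (!door || idle) is falsified — backtrack.
So door = False.
  then (door || light) forces light = True.
Set ready = True.
Set idle = True.
  then (!cold || !idle) forces cold = False.
Set pump = False.
All clauses satisfied.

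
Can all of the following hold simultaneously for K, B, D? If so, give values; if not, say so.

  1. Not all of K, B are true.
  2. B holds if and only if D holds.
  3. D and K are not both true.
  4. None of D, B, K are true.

K=F, B=F, D=F

  (1) {K, B}: 0/2 true — not all ✓
  (2) B=F, D=F — same ✓
  (3) D=F, K=F — not both ✓
  (4) {D, B, K}: 0 true — none ✓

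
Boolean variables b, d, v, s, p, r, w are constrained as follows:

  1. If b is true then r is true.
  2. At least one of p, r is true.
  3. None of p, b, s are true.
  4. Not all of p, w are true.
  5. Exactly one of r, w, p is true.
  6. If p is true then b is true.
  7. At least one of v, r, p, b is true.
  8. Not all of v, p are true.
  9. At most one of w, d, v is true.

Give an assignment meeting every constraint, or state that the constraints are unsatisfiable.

b = False, d = True, v = False, s = False, p = False, r = True, w = False

  (1) b=F ⇒ r: vacuous ✓
  (2) {p, r}: 1 true — at least one ✓
  (3) {p, b, s}: 0 true — none ✓
  (4) {p, w}: 0/2 true — not all ✓
  (5) {r, w, p}: 1 true — exactly one ✓
  (6) p=F ⇒ b: vacuous ✓
  (7) {v, r, p, b}: 1 true — at least one ✓
  (8) {v, p}: 0/2 true — not all ✓
  (9) {w, d, v}: 1 true — at most one ✓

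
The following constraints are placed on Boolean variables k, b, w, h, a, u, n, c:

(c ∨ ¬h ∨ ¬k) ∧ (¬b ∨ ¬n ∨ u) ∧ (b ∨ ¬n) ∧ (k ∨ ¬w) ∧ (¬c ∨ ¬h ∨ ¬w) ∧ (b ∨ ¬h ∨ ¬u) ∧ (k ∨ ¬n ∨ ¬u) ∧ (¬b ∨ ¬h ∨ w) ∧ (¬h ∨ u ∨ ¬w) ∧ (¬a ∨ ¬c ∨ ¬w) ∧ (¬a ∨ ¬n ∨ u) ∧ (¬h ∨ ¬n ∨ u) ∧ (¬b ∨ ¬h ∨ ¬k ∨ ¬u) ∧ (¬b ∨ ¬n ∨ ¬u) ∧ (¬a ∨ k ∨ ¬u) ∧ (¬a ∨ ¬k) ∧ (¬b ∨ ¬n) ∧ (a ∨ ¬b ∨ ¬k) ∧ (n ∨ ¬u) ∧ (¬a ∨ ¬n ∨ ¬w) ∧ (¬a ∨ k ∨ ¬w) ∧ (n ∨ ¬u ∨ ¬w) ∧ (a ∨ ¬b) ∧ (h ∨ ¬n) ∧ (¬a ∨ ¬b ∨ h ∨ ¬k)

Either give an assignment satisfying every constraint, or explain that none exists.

Set k = False.
  then (k ∨ ¬w) forces w = False.
Set b = False.
  then (b ∨ ¬n) forces n = False.
  then (n ∨ ¬u) forces u = False.
Set h = True.
Set a = True.
Set c = False.
All clauses satisfied.

k = False, b = False, w = False, h = True, a = True, u = False, n = False, c = False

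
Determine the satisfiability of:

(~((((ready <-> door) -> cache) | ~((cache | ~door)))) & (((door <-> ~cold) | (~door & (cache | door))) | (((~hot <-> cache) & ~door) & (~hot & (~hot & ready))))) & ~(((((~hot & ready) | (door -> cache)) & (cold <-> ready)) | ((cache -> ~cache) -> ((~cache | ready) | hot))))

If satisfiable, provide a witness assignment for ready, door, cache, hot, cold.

Unsatisfiable

The conjunct ~(((((~hot & ready) | (door -> cache)) & (cold <-> ready)) | ((cache -> ~cache) -> ((~cache | ready) | hot)))) is unsatisfiable on its own:
  cache = True: this becomes ~(((cold <-> ready) | True)) = False.
  cache = False: this becomes ~(((((~hot & ready) | ~door) & (cold <-> ready)) | True)) = False.
So the whole conjunction is unsatisfiable.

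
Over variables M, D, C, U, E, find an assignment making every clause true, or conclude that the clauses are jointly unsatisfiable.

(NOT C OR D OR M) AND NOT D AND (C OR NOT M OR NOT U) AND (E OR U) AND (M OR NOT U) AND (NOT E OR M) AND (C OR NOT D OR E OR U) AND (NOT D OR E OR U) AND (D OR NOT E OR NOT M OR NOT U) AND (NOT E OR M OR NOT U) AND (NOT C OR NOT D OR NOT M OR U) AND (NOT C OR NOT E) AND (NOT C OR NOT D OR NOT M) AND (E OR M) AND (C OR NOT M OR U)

M=T, D=F, C=T, U=T, E=F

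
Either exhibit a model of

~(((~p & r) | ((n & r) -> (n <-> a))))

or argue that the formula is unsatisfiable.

n=T, a=F, p=T, r=T

  ~(((~p & r) | ((n & r) -> (n <-> a)))) = True
    (~p & r) | ((n & r) -> (n <-> a)) = False
      ~p & r = False
        ~p = False
      (n & r) -> (n <-> a) = False
        n & r = True
        n <-> a = False
The formula evaluates to True.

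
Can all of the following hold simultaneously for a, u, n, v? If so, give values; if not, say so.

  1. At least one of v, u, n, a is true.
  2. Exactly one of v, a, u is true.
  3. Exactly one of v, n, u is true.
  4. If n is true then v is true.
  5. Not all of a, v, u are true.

a: False; u: True; n: False; v: False

  (1) {v, u, n, a}: 1 true — at least one ✓
  (2) {v, a, u}: 1 true — exactly one ✓
  (3) {v, n, u}: 1 true — exactly one ✓
  (4) n=F ⇒ v: vacuous ✓
  (5) {a, v, u}: 1/3 true — not all ✓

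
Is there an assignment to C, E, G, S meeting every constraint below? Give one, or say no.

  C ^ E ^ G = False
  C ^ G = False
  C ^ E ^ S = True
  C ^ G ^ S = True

C=F, E=F, G=F, S=T

C ^ E ^ G = F ^ F ^ F = False ✓
C ^ G = F ^ F = False ✓
C ^ E ^ S = F ^ F ^ T = True ✓
C ^ G ^ S = F ^ F ^ T = True ✓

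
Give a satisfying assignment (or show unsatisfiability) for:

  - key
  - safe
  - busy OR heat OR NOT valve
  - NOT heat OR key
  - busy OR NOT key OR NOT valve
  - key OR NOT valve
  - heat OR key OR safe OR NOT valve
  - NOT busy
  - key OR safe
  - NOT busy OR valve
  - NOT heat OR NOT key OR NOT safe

key=T, valve=F, busy=F, safe=T, heat=F

Unit clause (key) forces key = True.
Unit clause (safe) forces safe = True.
Unit clause (NOT busy) forces busy = False.
In (NOT heat OR NOT key OR NOT safe) only NOT heat is left, so heat = False.
In (busy OR heat OR NOT valve) only NOT valve is left, so valve = False.
All clauses satisfied.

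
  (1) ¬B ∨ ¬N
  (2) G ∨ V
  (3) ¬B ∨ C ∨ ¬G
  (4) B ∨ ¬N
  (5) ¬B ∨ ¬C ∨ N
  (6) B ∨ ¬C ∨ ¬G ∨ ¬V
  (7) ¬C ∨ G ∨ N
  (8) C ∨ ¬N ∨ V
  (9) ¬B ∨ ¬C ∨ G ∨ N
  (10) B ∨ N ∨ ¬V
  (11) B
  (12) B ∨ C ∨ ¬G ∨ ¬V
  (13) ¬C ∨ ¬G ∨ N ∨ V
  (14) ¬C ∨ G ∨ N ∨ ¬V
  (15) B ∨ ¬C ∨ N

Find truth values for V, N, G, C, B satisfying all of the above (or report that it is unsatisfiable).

V=T, N=F, G=F, C=F, B=T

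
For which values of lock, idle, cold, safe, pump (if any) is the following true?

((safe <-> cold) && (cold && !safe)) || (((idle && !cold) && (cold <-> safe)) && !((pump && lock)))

lock=F; idle=T; cold=F; safe=F; pump=T

  ((safe <-> cold) && (cold && !safe)) || (((idle && !cold) && (cold <-> safe)) && !((pump && lock))) = True
    (safe <-> cold) && (cold && !safe) = False
      safe <-> cold = True
      cold && !safe = False
        !safe = True
    ((idle && !cold) && (cold <-> safe)) && !((pump && lock)) = True
      (idle && !cold) && (cold <-> safe) = True
        idle && !cold = True
          !cold = True
        cold <-> safe = True
      !((pump && lock)) = True
        pump && lock = False
The formula evaluates to True.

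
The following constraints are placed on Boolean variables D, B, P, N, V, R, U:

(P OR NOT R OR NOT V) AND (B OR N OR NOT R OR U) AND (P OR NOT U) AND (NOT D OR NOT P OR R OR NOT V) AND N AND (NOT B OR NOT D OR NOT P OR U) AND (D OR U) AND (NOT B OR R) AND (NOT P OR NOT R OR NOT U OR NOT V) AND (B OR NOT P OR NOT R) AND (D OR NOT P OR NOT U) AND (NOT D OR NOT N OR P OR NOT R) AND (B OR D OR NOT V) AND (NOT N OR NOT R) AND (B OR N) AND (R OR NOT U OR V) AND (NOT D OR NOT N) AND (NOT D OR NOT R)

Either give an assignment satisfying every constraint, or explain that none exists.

Unsatisfiable — no assignment works.

Case D = True:
  (N) forces N = True.
  Clause (NOT D OR NOT N) is falsified — contradiction.
Case D = False:
  (N) forces N = True.
  (D OR U) forces U = True.
  (P OR NOT U) forces P = True.
  Clause (D OR NOT P OR NOT U) is falsified — contradiction.
Both cases fail, so the formula is unsatisfiable.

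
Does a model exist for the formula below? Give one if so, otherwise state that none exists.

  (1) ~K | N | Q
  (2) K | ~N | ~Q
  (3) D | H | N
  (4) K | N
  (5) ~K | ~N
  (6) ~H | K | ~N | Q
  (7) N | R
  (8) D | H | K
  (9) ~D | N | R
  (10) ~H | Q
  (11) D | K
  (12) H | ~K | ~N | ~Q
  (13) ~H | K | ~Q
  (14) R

Unit clause (R) forces R = True.
Set D = True.
Set H = True.
  then (~H | Q) forces Q = True.
  then (~H | K | ~Q) forces K = True.
  then (~K | ~N) forces N = False.
All clauses satisfied.

D = True; H = True; Q = True; K = True; R = True; N = False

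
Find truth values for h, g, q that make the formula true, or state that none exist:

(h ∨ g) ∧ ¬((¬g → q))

h = True, g = False, q = False

  h ∨ g = True
  ¬((¬g → q)) = True
    ¬g → q = False
      ¬g = True
Both conjuncts True, so the formula holds.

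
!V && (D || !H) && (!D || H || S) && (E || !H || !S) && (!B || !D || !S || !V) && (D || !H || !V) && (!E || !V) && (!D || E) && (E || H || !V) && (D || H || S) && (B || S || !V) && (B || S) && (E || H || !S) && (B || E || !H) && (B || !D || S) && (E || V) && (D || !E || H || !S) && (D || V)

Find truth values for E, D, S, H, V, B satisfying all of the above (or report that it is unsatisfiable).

E=T; D=T; S=F; H=T; V=F; B=T

Unit clause (!V) forces V = False.
In (E || V) only E is left, so E = True.
In (D || V) only D is left, so D = True.
Set S = False.
  then (!D || H || S) forces H = True.
  then (B || S) forces B = True.
All clauses satisfied.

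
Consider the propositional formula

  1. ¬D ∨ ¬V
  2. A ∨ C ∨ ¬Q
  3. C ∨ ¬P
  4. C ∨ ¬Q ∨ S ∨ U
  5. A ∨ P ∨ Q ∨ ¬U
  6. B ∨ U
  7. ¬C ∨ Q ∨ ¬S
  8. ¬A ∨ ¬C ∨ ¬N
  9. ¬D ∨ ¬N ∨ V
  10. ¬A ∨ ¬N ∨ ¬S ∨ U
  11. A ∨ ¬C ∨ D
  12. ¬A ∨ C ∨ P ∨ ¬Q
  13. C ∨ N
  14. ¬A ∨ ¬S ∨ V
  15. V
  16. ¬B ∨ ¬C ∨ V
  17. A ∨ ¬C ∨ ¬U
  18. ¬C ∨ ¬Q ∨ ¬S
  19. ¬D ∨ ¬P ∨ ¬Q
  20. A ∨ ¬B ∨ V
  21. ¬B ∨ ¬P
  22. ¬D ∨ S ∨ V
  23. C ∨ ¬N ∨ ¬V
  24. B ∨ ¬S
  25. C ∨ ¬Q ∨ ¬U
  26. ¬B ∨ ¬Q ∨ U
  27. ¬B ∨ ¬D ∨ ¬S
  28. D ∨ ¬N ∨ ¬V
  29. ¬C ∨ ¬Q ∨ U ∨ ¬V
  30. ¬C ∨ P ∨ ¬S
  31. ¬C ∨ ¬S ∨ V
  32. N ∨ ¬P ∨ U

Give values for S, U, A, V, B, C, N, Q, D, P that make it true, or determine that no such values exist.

S=F; U=T; A=T; V=T; B=F; C=T; N=F; Q=T; D=F; P=F

Unit clause (V) forces V = True.
In (¬D ∨ ¬V) only ¬D is left, so D = False.
In (D ∨ ¬N ∨ ¬V) only ¬N is left, so N = False.
In (C ∨ N) only C is left, so C = True.
In (A ∨ ¬C ∨ D) only A is left, so A = True.
Try S = True:
  (¬C ∨ Q ∨ ¬S) forces Q = True.
  clause (¬C ∨ ¬Q ∨ ¬S) is falsified — backtrack.
So S = False.
Set U = True.
Set B = False.
Set Q = True.
Set P = False.
All clauses satisfied.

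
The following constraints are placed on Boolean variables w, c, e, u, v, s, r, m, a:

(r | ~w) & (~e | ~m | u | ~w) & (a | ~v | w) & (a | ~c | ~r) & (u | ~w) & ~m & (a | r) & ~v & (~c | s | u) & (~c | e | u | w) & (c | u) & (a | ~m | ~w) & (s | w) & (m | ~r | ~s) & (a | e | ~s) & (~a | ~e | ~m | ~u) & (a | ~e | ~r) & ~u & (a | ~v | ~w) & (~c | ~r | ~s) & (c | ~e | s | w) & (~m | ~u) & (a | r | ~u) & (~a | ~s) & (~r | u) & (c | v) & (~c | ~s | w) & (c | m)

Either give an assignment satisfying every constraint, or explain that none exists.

Case u = True:
  Clause (~u) is falsified — contradiction.
Case u = False:
  (u | ~w) forces w = False.
  (~m) forces m = False.
  (~v) forces v = False.
  (c | u) forces c = True.
  (~c | s | u) forces s = True.
  Clause (~c | ~s | w) is falsified — contradiction.
Both cases fail, so the formula is unsatisfiable.

Unsatisfiable — no assignment works.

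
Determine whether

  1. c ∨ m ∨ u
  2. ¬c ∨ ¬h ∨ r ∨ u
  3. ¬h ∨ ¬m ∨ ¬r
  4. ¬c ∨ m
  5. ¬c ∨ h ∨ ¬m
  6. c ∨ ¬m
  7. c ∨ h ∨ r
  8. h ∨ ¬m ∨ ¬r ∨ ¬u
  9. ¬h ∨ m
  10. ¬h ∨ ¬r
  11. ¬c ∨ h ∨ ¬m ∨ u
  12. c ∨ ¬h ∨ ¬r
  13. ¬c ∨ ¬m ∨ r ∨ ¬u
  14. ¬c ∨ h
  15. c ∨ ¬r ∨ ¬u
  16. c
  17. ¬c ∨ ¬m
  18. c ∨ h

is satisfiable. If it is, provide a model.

Case c = True:
  (¬c ∨ m) forces m = True.
  Clause (¬c ∨ ¬m) is falsified — contradiction.
Case c = False:
  Clause (c) is falsified — contradiction.
Both cases fail, so the formula is unsatisfiable.

The formula is unsatisfiable.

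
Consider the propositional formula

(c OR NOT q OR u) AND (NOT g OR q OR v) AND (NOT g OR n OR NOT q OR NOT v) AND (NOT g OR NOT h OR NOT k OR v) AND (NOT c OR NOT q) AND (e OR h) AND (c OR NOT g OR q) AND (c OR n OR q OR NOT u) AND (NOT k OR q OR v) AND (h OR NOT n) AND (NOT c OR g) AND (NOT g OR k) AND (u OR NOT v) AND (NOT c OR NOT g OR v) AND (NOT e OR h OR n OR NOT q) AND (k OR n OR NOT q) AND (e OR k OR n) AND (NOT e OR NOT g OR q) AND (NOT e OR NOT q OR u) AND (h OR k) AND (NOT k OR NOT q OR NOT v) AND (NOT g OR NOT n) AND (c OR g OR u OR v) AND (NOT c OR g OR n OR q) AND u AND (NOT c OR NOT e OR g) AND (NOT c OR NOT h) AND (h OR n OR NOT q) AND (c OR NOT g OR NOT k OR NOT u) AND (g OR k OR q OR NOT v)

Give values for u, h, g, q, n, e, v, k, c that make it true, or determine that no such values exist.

u=T, h=T, g=F, q=T, n=T, e=T, v=T, k=F, c=F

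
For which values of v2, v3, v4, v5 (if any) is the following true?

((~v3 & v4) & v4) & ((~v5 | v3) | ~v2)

v2 = False; v3 = False; v4 = True; v5 = False

  (~v3 & v4) & v4 = True
    ~v3 & v4 = True
      ~v3 = True
  (~v5 | v3) | ~v2 = True
    ~v5 | v3 = True
      ~v5 = True
    ~v2 = True
Both conjuncts True, so the formula holds.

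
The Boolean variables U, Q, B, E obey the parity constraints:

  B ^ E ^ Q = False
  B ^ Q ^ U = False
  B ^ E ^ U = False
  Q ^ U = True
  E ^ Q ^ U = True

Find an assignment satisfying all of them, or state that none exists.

Unsatisfiable

Adding constraints 1, 3, 4 mod 2: every variable appears an even number of times on the left, so the left side is 0.
But the right sides sum to 1 (mod 2). 0 ≠ 1 — the system is inconsistent.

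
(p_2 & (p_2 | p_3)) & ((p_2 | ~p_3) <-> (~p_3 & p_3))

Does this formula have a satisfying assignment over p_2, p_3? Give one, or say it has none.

No satisfying assignment exists.

Case p_2 = True: the formula simplifies to ~p_3 & p_3.
  p_3 = True: the conjunct ~p_3 is False.
  p_3 = False: the conjunct p_3 is False.
Case p_2 = False: the conjunct p_2 is False.
Both cases fail — unsatisfiable.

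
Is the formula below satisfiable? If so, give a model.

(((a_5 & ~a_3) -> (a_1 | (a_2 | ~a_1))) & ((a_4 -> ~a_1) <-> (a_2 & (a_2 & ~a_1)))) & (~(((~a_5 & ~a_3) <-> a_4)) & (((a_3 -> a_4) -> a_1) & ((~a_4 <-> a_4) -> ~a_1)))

a_1 = True, a_2 = False, a_3 = True, a_4 = True, a_5 = True

  ((a_5 & ~a_3) -> (a_1 | (a_2 | ~a_1))) & ((a_4 -> ~a_1) <-> (a_2 & (a_2 & ~a_1))) = True
    (a_5 & ~a_3) -> (a_1 | (a_2 | ~a_1)) = True
      a_5 & ~a_3 = False
        ~a_3 = False
      a_1 | (a_2 | ~a_1) = True
        a_2 | ~a_1 = False
          ~a_1 = False
    (a_4 -> ~a_1) <-> (a_2 & (a_2 & ~a_1)) = True
      a_4 -> ~a_1 = False
        ~a_1 = False
      a_2 & (a_2 & ~a_1) = False
        a_2 & ~a_1 = False
          ~a_1 = False
  ~(((~a_5 & ~a_3) <-> a_4)) & (((a_3 -> a_4) -> a_1) & ((~a_4 <-> a_4) -> ~a_1)) = True
    ~(((~a_5 & ~a_3) <-> a_4)) = True
      (~a_5 & ~a_3) <-> a_4 = False
        ~a_5 & ~a_3 = False
          ~a_5 = False
          ~a_3 = False
    ((a_3 -> a_4) -> a_1) & ((~a_4 <-> a_4) -> ~a_1) = True
      (a_3 -> a_4) -> a_1 = True
        a_3 -> a_4 = True
      (~a_4 <-> a_4) -> ~a_1 = True
        ~a_4 <-> a_4 = False
          ~a_4 = False
        ~a_1 = False
Both conjuncts True, so the formula holds.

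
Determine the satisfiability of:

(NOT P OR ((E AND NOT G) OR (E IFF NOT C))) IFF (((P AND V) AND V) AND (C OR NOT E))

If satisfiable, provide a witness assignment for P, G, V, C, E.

P: True; G: False; V: False; C: False; E: False

  (NOT P OR ((E AND NOT G) OR (E IFF NOT C))) IFF (((P AND V) AND V) AND (C OR NOT E)) = True
    NOT P OR ((E AND NOT G) OR (E IFF NOT C)) = False
      NOT P = False
      (E AND NOT G) OR (E IFF NOT C) = False
        E AND NOT G = False
          NOT G = True
        E IFF NOT C = False
          NOT C = True
    ((P AND V) AND V) AND (C OR NOT E) = False
      (P AND V) AND V = False
        P AND V = False
      C OR NOT E = True
        NOT E = True
The formula evaluates to True.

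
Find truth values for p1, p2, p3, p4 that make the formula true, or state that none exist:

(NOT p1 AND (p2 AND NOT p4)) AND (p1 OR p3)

p1 = False, p2 = True, p3 = True, p4 = False

  NOT p1 AND (p2 AND NOT p4) = True
    NOT p1 = True
    p2 AND NOT p4 = True
      NOT p4 = True
  p1 OR p3 = True
Both conjuncts True, so the formula holds.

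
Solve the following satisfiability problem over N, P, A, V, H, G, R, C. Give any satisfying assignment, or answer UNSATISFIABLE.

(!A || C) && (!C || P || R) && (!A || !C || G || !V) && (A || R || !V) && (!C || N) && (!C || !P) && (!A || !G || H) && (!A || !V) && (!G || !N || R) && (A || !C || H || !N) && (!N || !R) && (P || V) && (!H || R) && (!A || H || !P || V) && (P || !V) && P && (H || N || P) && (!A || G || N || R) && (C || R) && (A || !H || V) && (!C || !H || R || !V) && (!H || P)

Unit clause (P) forces P = True.
In (!C || !P) only !C is left, so C = False.
In (C || R) only R is left, so R = True.
In (!A || C) only !A is left, so A = False.
In (!N || !R) only !N is left, so N = False.
Set V = False.
  then (A || !H || V) forces H = False.
Set G = True.
All clauses satisfied.

N=F, P=T, A=F, V=F, H=F, G=T, R=T, C=F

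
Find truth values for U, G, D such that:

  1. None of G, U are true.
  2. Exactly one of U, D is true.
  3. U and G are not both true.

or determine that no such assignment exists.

U: False, G: False, D: True

  (1) {G, U}: 0 true — none ✓
  (2) {U, D}: 1 true — exactly one ✓
  (3) U=F, G=F — not both ✓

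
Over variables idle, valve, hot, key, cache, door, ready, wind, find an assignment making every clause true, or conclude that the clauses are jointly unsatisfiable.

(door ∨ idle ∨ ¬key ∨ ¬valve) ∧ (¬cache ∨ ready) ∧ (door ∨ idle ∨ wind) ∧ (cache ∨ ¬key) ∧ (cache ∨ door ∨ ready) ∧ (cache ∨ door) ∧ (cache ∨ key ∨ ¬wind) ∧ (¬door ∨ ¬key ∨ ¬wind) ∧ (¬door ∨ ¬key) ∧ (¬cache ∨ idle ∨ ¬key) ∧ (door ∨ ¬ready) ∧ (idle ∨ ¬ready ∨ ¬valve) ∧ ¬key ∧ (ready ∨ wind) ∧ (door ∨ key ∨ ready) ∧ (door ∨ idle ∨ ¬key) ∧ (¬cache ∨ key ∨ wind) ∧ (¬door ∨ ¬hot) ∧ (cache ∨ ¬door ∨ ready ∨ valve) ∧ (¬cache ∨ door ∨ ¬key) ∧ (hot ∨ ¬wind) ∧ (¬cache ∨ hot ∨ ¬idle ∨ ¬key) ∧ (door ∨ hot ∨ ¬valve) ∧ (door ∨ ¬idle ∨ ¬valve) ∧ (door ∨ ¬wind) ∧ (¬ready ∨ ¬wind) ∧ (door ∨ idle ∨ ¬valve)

idle=T; valve=F; hot=F; key=F; cache=F; door=T; ready=T; wind=F

Unit clause (¬key) forces key = False.
Set idle = True.
Set valve = False.
Try hot = True:
  (¬door ∨ ¬hot) forces door = False.
  (cache ∨ door) forces cache = True.
  (¬cache ∨ ready) forces ready = True.
  clause (door ∨ ¬ready) is falsified — backtrack.
So hot = False.
  then (hot ∨ ¬wind) forces wind = False.
  then (ready ∨ wind) forces ready = True.
  then (¬cache ∨ key ∨ wind) forces cache = False.
  then (cache ∨ door) forces door = True.
All clauses satisfied.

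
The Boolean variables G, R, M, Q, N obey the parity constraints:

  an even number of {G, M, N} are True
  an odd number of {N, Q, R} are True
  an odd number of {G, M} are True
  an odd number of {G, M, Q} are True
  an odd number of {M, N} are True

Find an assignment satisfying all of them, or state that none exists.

G=T, R=F, M=F, Q=F, N=T

{G, M, N}: 2 true → even ✓
{N, Q, R}: 1 true → odd ✓
{G, M}: 1 true → odd ✓
{G, M, Q}: 1 true → odd ✓
{M, N}: 1 true → odd ✓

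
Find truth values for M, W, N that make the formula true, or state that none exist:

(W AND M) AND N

M = True, W = True, N = True

  W AND M = True
Both conjuncts True, so the formula holds.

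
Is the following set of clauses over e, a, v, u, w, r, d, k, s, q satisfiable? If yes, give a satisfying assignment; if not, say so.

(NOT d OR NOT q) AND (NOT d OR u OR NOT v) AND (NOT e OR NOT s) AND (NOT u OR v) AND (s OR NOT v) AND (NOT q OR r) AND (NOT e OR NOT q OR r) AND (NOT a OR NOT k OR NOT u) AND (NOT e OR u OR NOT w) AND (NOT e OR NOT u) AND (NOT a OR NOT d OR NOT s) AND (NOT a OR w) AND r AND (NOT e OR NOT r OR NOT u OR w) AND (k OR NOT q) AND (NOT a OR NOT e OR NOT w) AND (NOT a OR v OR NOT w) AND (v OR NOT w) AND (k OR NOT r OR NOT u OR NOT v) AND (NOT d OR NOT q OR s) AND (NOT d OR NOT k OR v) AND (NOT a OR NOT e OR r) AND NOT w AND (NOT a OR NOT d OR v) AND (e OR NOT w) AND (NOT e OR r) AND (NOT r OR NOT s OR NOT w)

Unit clause (r) forces r = True.
Unit clause (NOT w) forces w = False.
In (NOT a OR w) only NOT a is left, so a = False.
Set e = False.
Set v = True.
  then (s OR NOT v) forces s = True.
Set u = True.
  then (k OR NOT r OR NOT u OR NOT v) forces k = True.
Set d = False.
Set q = True.
All clauses satisfied.

e=F, a=F, v=T, u=T, w=F, r=T, d=F, k=T, s=T, q=T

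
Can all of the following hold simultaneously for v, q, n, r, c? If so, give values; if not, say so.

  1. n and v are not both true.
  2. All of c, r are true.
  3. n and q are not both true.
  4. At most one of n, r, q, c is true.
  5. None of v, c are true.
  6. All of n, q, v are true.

Unsatisfiable

Case v = True:
  Constraint (5) is violated (v=T) — contradiction.
Case v = False:
  Constraint (6) is violated (v=F) — contradiction.
Both cases fail — unsatisfiable.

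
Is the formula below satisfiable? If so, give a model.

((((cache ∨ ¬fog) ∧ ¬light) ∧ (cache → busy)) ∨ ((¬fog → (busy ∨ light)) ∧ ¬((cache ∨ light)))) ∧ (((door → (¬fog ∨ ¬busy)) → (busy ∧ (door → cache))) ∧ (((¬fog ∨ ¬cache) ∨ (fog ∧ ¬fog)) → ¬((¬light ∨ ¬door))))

fog = True, cache = True, door = False, busy = True, light = False

  (((cache ∨ ¬fog) ∧ ¬light) ∧ (cache → busy)) ∨ ((¬fog → (busy ∨ light)) ∧ ¬((cache ∨ light))) = True
    ((cache ∨ ¬fog) ∧ ¬light) ∧ (cache → busy) = True
      (cache ∨ ¬fog) ∧ ¬light = True
        cache ∨ ¬fog = True
          ¬fog = False
        ¬light = True
      cache → busy = True
    (¬fog → (busy ∨ light)) ∧ ¬((cache ∨ light)) = False
      ¬fog → (busy ∨ light) = True
        ¬fog = False
        busy ∨ light = True
      ¬((cache ∨ light)) = False
        cache ∨ light = True
  ((door → (¬fog ∨ ¬busy)) → (busy ∧ (door → cache))) ∧ (((¬fog ∨ ¬cache) ∨ (fog ∧ ¬fog)) → ¬((¬light ∨ ¬door))) = True
    (door → (¬fog ∨ ¬busy)) → (busy ∧ (door → cache)) = True
      door → (¬fog ∨ ¬busy) = True
        ¬fog ∨ ¬busy = False
          ¬fog = False
          ¬busy = False
      busy ∧ (door → cache) = True
        door → cache = True
    ((¬fog ∨ ¬cache) ∨ (fog ∧ ¬fog)) → ¬((¬light ∨ ¬door)) = True
      (¬fog ∨ ¬cache) ∨ (fog ∧ ¬fog) = False
        ¬fog ∨ ¬cache = False
          ¬fog = False
          ¬cache = False
        fog ∧ ¬fog = False
          ¬fog = False
      ¬((¬light ∨ ¬door)) = False
        ¬light ∨ ¬door = True
          ¬light = True
          ¬door = True
Both conjuncts True, so the formula holds.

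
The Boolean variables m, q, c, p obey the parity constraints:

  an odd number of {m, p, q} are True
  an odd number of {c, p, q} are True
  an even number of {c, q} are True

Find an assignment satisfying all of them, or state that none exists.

m=T; q=T; c=T; p=T

{m, p, q}: 3 true → odd ✓
{c, p, q}: 3 true → odd ✓
{c, q}: 2 true → even ✓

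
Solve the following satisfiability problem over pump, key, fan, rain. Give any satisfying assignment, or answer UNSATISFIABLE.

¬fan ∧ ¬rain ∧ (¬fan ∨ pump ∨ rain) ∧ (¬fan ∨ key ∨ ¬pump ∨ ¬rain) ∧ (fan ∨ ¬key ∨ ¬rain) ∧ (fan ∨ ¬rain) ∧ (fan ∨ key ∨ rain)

Unit clause (¬fan) forces fan = False.
Unit clause (¬rain) forces rain = False.
In (fan ∨ key ∨ rain) only key is left, so key = True.
Set pump = True.
Check each clause:
  (¬fan): ¬fan holds.
  (¬rain): ¬rain holds.
  (¬fan ∨ pump ∨ rain): ¬fan holds.
  (¬fan ∨ key ∨ ¬pump ∨ ¬rain): ¬fan holds.
  (fan ∨ ¬key ∨ ¬rain): ¬rain holds.
  (fan ∨ ¬rain): ¬rain holds.
  (fan ∨ key ∨ rain): key holds.
All clauses satisfied.

pump = True; key = True; fan = False; rain = False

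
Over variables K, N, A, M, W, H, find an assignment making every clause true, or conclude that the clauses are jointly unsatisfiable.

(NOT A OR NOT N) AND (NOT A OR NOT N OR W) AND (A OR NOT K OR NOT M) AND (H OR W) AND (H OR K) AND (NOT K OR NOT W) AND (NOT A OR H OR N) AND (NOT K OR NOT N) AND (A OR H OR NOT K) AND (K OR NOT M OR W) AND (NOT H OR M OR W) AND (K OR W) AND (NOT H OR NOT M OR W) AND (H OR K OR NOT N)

K: False, N: True, A: False, M: True, W: True, H: True

Try K = True:
  (NOT K OR NOT W) forces W = False.
  (H OR W) forces H = True.
  (NOT K OR NOT N) forces N = False.
  (NOT H OR M OR W) forces M = True.
  clause (NOT H OR NOT M OR W) is falsified — backtrack.
So K = False.
  then (H OR K) forces H = True.
  then (K OR W) forces W = True.
Set N = True.
  then (NOT A OR NOT N) forces A = False.
Set M = True.
All clauses satisfied.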